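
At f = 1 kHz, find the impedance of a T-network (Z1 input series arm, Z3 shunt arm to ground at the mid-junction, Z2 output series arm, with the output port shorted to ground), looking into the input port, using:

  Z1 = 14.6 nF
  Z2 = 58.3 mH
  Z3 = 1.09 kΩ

Step 1 — Angular frequency: ω = 2π·f = 2π·1000 = 6283 rad/s.
Step 2 — Component impedances:
  Z1: Z = 1/(jωC) = -j/(ω·C) = 0 - j1.09e+04 Ω
  Z2: Z = jωL = j·6283·0.0583 = 0 + j366.3 Ω
  Z3: Z = R = 1090 Ω
Step 3 — With the output port shorted to ground, the output series arm Z2 runs from the junction to ground; the shunt arm Z3 also runs from the junction to ground. They appear in parallel: Z3 || Z2 = 110.6 + j329.1 Ω.
Step 4 — Series with input arm Z1: Z_in = Z1 + (Z3 || Z2) = 110.6 - j1.057e+04 Ω = 1.057e+04∠-89.4° Ω.

Z = 110.6 - j1.057e+04 Ω = 1.057e+04∠-89.4° Ω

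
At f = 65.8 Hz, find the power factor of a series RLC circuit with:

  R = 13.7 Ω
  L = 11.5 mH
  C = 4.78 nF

Step 1 — Angular frequency: ω = 2π·f = 2π·65.8 = 413.4 rad/s.
Step 2 — Component impedances:
  R: Z = R = 13.7 Ω
  L: Z = jωL = j·413.4·0.0115 = 0 + j4.754 Ω
  C: Z = 1/(jωC) = -j/(ω·C) = 0 - j5.06e+05 Ω
Step 3 — Series combination: Z_total = R + L + C = 13.7 - j5.06e+05 Ω = 5.06e+05∠-90.0° Ω.
Step 4 — Power factor: PF = cos(φ) = Re(Z)/|Z| = 13.7/5.0601e+05 = 2.707e-05.
Step 5 — Type: Im(Z) = -5.06e+05 ⇒ leading (phase φ = -90.0°).

PF = 2.707e-05 (leading, φ = -90.0°)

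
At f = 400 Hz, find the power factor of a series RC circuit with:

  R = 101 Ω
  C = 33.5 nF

Step 1 — Angular frequency: ω = 2π·f = 2π·400 = 2513 rad/s.
Step 2 — Component impedances:
  R: Z = R = 101 Ω
  C: Z = 1/(jωC) = -j/(ω·C) = 0 - j1.188e+04 Ω
Step 3 — Series combination: Z_total = R + C = 101 - j1.188e+04 Ω = 1.188e+04∠-89.5° Ω.
Step 4 — Power factor: PF = cos(φ) = Re(Z)/|Z| = 101/11878 = 0.008503.
Step 5 — Type: Im(Z) = -1.188e+04 ⇒ leading (phase φ = -89.5°).

PF = 0.008503 (leading, φ = -89.5°)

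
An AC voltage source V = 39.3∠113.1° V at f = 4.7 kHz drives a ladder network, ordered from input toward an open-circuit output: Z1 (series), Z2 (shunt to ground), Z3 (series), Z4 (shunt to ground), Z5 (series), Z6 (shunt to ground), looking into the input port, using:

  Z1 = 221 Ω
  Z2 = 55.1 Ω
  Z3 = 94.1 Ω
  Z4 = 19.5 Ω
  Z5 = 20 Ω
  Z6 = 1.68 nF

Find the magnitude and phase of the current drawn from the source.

Step 1 — Angular frequency: ω = 2π·f = 2π·4700 = 2.953e+04 rad/s.
Step 2 — Component impedances:
  Z1: Z = R = 221 Ω
  Z2: Z = R = 55.1 Ω
  Z3: Z = R = 94.1 Ω
  Z4: Z = R = 19.5 Ω
  Z5: Z = R = 20 Ω
  Z6: Z = 1/(jωC) = -j/(ω·C) = 0 - j2.016e+04 Ω
Step 3 — Ladder network (open output): work backward from the far end, alternating series and parallel combinations. Z_in = 258.1 - j0.002012 Ω = 258.1∠-0.0° Ω.
Step 4 — Source phasor: V = 39.3∠113.1° V = -15.42 + j36.15 V.
Step 5 — Ohm's law: I = V / Z_total = (-15.42 + j36.15) / (258.1 - j0.002012) = -0.05974 + j0.1401 A.
Step 6 — Convert to polar: |I| = 0.1523 A, ∠I = 113.1°.

I = 0.1523∠113.1° A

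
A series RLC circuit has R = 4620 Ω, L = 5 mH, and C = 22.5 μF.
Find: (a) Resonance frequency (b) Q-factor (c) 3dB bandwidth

Step 1 — Resonance: ω₀ = 1/√(LC) = 1/√(0.005·2.25e-05) = 2981 rad/s.
Step 2 — f₀ = ω₀/(2π) = 474.5 Hz.
Step 3 — Series Q: Q = ω₀L/R = 2981·0.005/4620 = 0.003227.
Step 4 — Bandwidth: Δω = ω₀/Q = 9.24e+05 rad/s; BW = Δω/(2π) = 1.471e+05 Hz.

(a) f₀ = 474.5 Hz  (b) Q = 0.003227  (c) BW = 1.471e+05 Hz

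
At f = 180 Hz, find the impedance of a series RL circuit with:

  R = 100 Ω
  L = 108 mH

Step 1 — Angular frequency: ω = 2π·f = 2π·180 = 1131 rad/s.
Step 2 — Component impedances:
  R: Z = R = 100 Ω
  L: Z = jωL = j·1131·0.108 = 0 + j122.1 Ω
Step 3 — Series combination: Z_total = R + L = 100 + j122.1 Ω = 157.9∠50.7° Ω.

Z = 100 + j122.1 Ω = 157.9∠50.7° Ω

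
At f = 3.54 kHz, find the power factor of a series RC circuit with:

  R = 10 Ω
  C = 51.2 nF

Step 1 — Angular frequency: ω = 2π·f = 2π·3540 = 2.224e+04 rad/s.
Step 2 — Component impedances:
  R: Z = R = 10 Ω
  C: Z = 1/(jωC) = -j/(ω·C) = 0 - j878.1 Ω
Step 3 — Series combination: Z_total = R + C = 10 - j878.1 Ω = 878.2∠-89.3° Ω.
Step 4 — Power factor: PF = cos(φ) = Re(Z)/|Z| = 10/878.2 = 0.01139.
Step 5 — Type: Im(Z) = -878.1 ⇒ leading (phase φ = -89.3°).

PF = 0.01139 (leading, φ = -89.3°)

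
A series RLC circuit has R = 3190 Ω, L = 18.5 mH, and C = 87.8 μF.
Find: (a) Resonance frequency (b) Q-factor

Step 1 — Resonance condition Im(Z)=0 gives ω₀ = 1/√(LC).
Step 2 — ω₀ = 1/√(0.0185·8.78e-05) = 784.6 rad/s.
Step 3 — f₀ = ω₀/(2π) = 124.9 Hz.
Step 4 — Series Q: Q = ω₀L/R = 784.6·0.0185/3190 = 0.00455.

(a) f₀ = 124.9 Hz  (b) Q = 0.00455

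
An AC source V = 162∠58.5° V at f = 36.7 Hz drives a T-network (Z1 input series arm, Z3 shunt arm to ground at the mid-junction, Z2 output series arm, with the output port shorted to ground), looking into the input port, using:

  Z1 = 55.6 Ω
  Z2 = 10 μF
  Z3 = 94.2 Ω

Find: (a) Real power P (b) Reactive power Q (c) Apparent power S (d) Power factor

Step 1 — Angular frequency: ω = 2π·f = 2π·36.7 = 230.6 rad/s.
Step 2 — Component impedances:
  Z1: Z = R = 55.6 Ω
  Z2: Z = 1/(jωC) = -j/(ω·C) = 0 - j433.7 Ω
  Z3: Z = R = 94.2 Ω
Step 3 — With the output port shorted to ground, the output series arm Z2 runs from the junction to ground; the shunt arm Z3 also runs from the junction to ground. They appear in parallel: Z3 || Z2 = 89.96 - j19.54 Ω.
Step 4 — Series with input arm Z1: Z_in = Z1 + (Z3 || Z2) = 145.6 - j19.54 Ω = 146.9∠-7.6° Ω.
Step 5 — Source phasor: V = 162∠58.5° V = 84.64 + j138.1 V.
Step 6 — Current: I = V / Z = 0.4461 + j1.009 A = 1.103∠66.1° A.
Step 7 — Complex power: S = V·I* = 177.1 - j23.78 VA.
Step 8 — Real power: P = Re(S) = 177.1 W.
Step 9 — Reactive power: Q = Im(S) = -23.78 VAR.
Step 10 — Apparent power: |S| = 178.7 VA.
Step 11 — Power factor: PF = P/|S| = 0.9911 (leading).

(a) P = 177.1 W  (b) Q = -23.78 VAR  (c) S = 178.7 VA  (d) PF = 0.9911 (leading)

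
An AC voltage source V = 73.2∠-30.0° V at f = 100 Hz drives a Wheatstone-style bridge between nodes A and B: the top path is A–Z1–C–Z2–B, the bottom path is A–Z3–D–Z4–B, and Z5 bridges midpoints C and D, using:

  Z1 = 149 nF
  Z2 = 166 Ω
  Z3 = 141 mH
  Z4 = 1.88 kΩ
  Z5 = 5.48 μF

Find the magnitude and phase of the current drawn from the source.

Step 1 — Angular frequency: ω = 2π·f = 2π·100 = 628.3 rad/s.
Step 2 — Component impedances:
  Z1: Z = 1/(jωC) = -j/(ω·C) = 0 - j1.068e+04 Ω
  Z2: Z = R = 166 Ω
  Z3: Z = jωL = j·628.3·0.141 = 0 + j88.59 Ω
  Z4: Z = R = 1880 Ω
  Z5: Z = 1/(jωC) = -j/(ω·C) = 0 - j290.4 Ω
Step 3 — Bridge requires nodal analysis (the Z5 bridge couples midpoints C and D, so the two paths cannot be reduced to a simple series/parallel combination). Setting node B to ground and injecting 1 A at node A, the 3-node admittance system at A, C, D solves to V_A = Z_AB = 185.5 - j149.1 Ω = 238∠-38.8° Ω.
Step 4 — Source phasor: V = 73.2∠-30.0° V = 63.39 - j36.6 V.
Step 5 — Ohm's law: I = V / Z_total = (63.39 - j36.6) / (185.5 - j149.1) = 0.3039 + j0.04707 A.
Step 6 — Convert to polar: |I| = 0.3076 A, ∠I = 8.8°.

I = 0.3076∠8.8° A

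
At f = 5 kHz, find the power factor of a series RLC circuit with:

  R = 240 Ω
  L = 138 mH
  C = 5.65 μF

Step 1 — Angular frequency: ω = 2π·f = 2π·5000 = 3.142e+04 rad/s.
Step 2 — Component impedances:
  R: Z = R = 240 Ω
  L: Z = jωL = j·3.142e+04·0.138 = 0 + j4335 Ω
  C: Z = 1/(jωC) = -j/(ω·C) = 0 - j5.634 Ω
Step 3 — Series combination: Z_total = R + L + C = 240 + j4330 Ω = 4336∠86.8° Ω.
Step 4 — Power factor: PF = cos(φ) = Re(Z)/|Z| = 240/4336 = 0.05535.
Step 5 — Type: Im(Z) = 4330 ⇒ lagging (phase φ = 86.8°).

PF = 0.05535 (lagging, φ = 86.8°)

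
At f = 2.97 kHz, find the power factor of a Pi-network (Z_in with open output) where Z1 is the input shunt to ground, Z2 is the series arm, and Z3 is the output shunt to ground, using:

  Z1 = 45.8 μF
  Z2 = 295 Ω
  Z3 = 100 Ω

Step 1 — Angular frequency: ω = 2π·f = 2π·2970 = 1.866e+04 rad/s.
Step 2 — Component impedances:
  Z1: Z = 1/(jωC) = -j/(ω·C) = 0 - j1.17 Ω
  Z2: Z = R = 295 Ω
  Z3: Z = R = 100 Ω
Step 3 — With open output, the series arm Z2 and the output shunt Z3 appear in series to ground: Z2 + Z3 = 395 Ω.
Step 4 — Parallel with input shunt Z1: Z_in = Z1 || (Z2 + Z3) = 0.003466 - j1.17 Ω = 1.17∠-89.8° Ω.
Step 5 — Power factor: PF = cos(φ) = Re(Z)/|Z| = 0.003466/1.17 = 0.002962.
Step 6 — Type: Im(Z) = -1.17 ⇒ leading (phase φ = -89.8°).

PF = 0.002962 (leading, φ = -89.8°)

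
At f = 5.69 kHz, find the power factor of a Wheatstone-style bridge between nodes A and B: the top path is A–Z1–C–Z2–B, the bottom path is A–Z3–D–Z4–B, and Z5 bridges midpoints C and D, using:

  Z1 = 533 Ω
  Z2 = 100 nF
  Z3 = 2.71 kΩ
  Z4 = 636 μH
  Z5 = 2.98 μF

Step 1 — Angular frequency: ω = 2π·f = 2π·5690 = 3.575e+04 rad/s.
Step 2 — Component impedances:
  Z1: Z = R = 533 Ω
  Z2: Z = 1/(jωC) = -j/(ω·C) = 0 - j279.7 Ω
  Z3: Z = R = 2710 Ω
  Z4: Z = jωL = j·3.575e+04·0.000636 = 0 + j22.74 Ω
  Z5: Z = 1/(jωC) = -j/(ω·C) = 0 - j9.386 Ω
Step 3 — Bridge requires nodal analysis (the Z5 bridge couples midpoints C and D, so the two paths cannot be reduced to a simple series/parallel combination). Setting node B to ground and injecting 1 A at node A, the 3-node admittance system at A, C, D solves to V_A = Z_AB = 445.4 + j17.02 Ω = 445.7∠2.2° Ω.
Step 4 — Power factor: PF = cos(φ) = Re(Z)/|Z| = 445.4/445.7 = 0.9993.
Step 5 — Type: Im(Z) = 17.02 ⇒ lagging (phase φ = 2.2°).

PF = 0.9993 (lagging, φ = 2.2°)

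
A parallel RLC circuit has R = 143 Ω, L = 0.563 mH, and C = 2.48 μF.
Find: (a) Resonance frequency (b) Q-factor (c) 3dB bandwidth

Step 1 — Resonance: ω₀ = 1/√(LC) = 1/√(0.000563·2.48e-06) = 2.676e+04 rad/s.
Step 2 — f₀ = ω₀/(2π) = 4259 Hz.
Step 3 — Parallel Q: Q = R/(ω₀L) = 143/(2.676e+04·0.000563) = 9.491.
Step 4 — Bandwidth: Δω = ω₀/Q = 2820 rad/s; BW = Δω/(2π) = 448.8 Hz.

(a) f₀ = 4259 Hz  (b) Q = 9.491  (c) BW = 448.8 Hz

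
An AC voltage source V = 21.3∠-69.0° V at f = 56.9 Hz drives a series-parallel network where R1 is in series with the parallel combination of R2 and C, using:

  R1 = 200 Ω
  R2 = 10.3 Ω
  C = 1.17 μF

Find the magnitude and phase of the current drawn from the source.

Step 1 — Angular frequency: ω = 2π·f = 2π·56.9 = 357.5 rad/s.
Step 2 — Component impedances:
  R1: Z = R = 200 Ω
  R2: Z = R = 10.3 Ω
  C: Z = 1/(jωC) = -j/(ω·C) = 0 - j2391 Ω
Step 3 — Parallel branch: R2 || C = 1/(1/R2 + 1/C) = 10.3 - j0.04438 Ω.
Step 4 — Series with R1: Z_total = R1 + (R2 || C) = 210.3 - j0.04438 Ω = 210.3∠-0.0° Ω.
Step 5 — Source phasor: V = 21.3∠-69.0° V = 7.633 - j19.89 V.
Step 6 — Ohm's law: I = V / Z_total = (7.633 - j19.89) / (210.3 - j0.04438) = 0.03632 - j0.09455 A.
Step 7 — Convert to polar: |I| = 0.1013 A, ∠I = -69.0°.

I = 0.1013∠-69.0° A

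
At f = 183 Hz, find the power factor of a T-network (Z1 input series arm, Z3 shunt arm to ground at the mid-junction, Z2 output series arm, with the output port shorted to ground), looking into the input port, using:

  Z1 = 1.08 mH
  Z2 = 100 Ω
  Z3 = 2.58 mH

Step 1 — Angular frequency: ω = 2π·f = 2π·183 = 1150 rad/s.
Step 2 — Component impedances:
  Z1: Z = jωL = j·1150·0.00108 = 0 + j1.242 Ω
  Z2: Z = R = 100 Ω
  Z3: Z = jωL = j·1150·0.00258 = 0 + j2.967 Ω
Step 3 — With the output port shorted to ground, the output series arm Z2 runs from the junction to ground; the shunt arm Z3 also runs from the junction to ground. They appear in parallel: Z3 || Z2 = 0.08793 + j2.964 Ω.
Step 4 — Series with input arm Z1: Z_in = Z1 + (Z3 || Z2) = 0.08793 + j4.206 Ω = 4.207∠88.8° Ω.
Step 5 — Power factor: PF = cos(φ) = Re(Z)/|Z| = 0.08793/4.207 = 0.0209.
Step 6 — Type: Im(Z) = 4.206 ⇒ lagging (phase φ = 88.8°).

PF = 0.0209 (lagging, φ = 88.8°)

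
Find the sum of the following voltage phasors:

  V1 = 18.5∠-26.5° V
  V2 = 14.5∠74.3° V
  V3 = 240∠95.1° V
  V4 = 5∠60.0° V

Step 1 — Convert each phasor to rectangular form:
  V1 = 18.5·(cos(-26.5°) + j·sin(-26.5°)) = 16.56 - j8.255 V
  V2 = 14.5·(cos(74.3°) + j·sin(74.3°)) = 3.924 + j13.96 V
  V3 = 240·(cos(95.1°) + j·sin(95.1°)) = -21.33 + j239 V
  V4 = 5·(cos(60.0°) + j·sin(60.0°)) = 2.5 + j4.33 V
Step 2 — Sum components: V_total = 1.645 + j249.1 V.
Step 3 — Convert to polar: |V_total| = 249.1 V, ∠V_total = 89.6°.

V_total = 249.1∠89.6° V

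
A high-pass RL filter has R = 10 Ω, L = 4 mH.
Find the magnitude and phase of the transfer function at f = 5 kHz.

Step 1 — Angular frequency: ω = 2π·5000 = 3.142e+04 rad/s.
Step 2 — Transfer function: H(jω) = jωL/(R + jωL).
Step 3 — Numerator jωL = j·125.7; denominator R + jωL = 10 + j125.7.
Step 4 — H = 0.9937 + j0.07908.
Step 5 — Magnitude: |H| = 0.9968 (-0.0 dB); phase: φ = 4.5°.

|H| = 0.9968 (-0.0 dB), φ = 4.5°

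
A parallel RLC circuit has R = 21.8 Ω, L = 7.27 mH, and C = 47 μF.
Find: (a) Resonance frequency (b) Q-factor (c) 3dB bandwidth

Step 1 — Resonance: ω₀ = 1/√(LC) = 1/√(0.00727·4.7e-05) = 1711 rad/s.
Step 2 — f₀ = ω₀/(2π) = 272.3 Hz.
Step 3 — Parallel Q: Q = R/(ω₀L) = 21.8/(1711·0.00727) = 1.753.
Step 4 — Bandwidth: Δω = ω₀/Q = 976 rad/s; BW = Δω/(2π) = 155.3 Hz.

(a) f₀ = 272.3 Hz  (b) Q = 1.753  (c) BW = 155.3 Hz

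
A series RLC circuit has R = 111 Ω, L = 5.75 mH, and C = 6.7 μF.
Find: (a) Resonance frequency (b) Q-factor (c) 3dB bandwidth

Step 1 — Resonance: ω₀ = 1/√(LC) = 1/√(0.00575·6.7e-06) = 5095 rad/s.
Step 2 — f₀ = ω₀/(2π) = 810.9 Hz.
Step 3 — Series Q: Q = ω₀L/R = 5095·0.00575/111 = 0.2639.
Step 4 — Bandwidth: Δω = ω₀/Q = 1.93e+04 rad/s; BW = Δω/(2π) = 3072 Hz.

(a) f₀ = 810.9 Hz  (b) Q = 0.2639  (c) BW = 3072 Hz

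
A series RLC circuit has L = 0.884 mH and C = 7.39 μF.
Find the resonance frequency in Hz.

Step 1 — Resonance condition Im(Z)=0 gives ω₀ = 1/√(LC).
Step 2 — ω₀ = 1/√(0.000884·7.39e-06) = 1.237e+04 rad/s.
Step 3 — f₀ = ω₀/(2π) = 1969 Hz.

f₀ = 1969 Hz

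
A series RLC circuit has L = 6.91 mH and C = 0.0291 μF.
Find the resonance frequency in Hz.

Step 1 — Resonance condition Im(Z)=0 gives ω₀ = 1/√(LC).
Step 2 — ω₀ = 1/√(0.00691·2.91e-08) = 7.052e+04 rad/s.
Step 3 — f₀ = ω₀/(2π) = 1.122e+04 Hz.

f₀ = 1.122e+04 Hz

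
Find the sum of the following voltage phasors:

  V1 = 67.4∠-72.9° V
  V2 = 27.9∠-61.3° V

Step 1 — Convert each phasor to rectangular form:
  V1 = 67.4·(cos(-72.9°) + j·sin(-72.9°)) = 19.82 - j64.42 V
  V2 = 27.9·(cos(-61.3°) + j·sin(-61.3°)) = 13.4 - j24.47 V
Step 2 — Sum components: V_total = 33.22 - j88.89 V.
Step 3 — Convert to polar: |V_total| = 94.9 V, ∠V_total = -69.5°.

V_total = 94.9∠-69.5° V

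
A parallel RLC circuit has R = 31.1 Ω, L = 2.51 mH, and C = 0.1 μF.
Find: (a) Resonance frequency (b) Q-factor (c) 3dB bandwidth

Step 1 — Resonance: ω₀ = 1/√(LC) = 1/√(0.00251·1e-07) = 6.312e+04 rad/s.
Step 2 — f₀ = ω₀/(2π) = 1.005e+04 Hz.
Step 3 — Parallel Q: Q = R/(ω₀L) = 31.1/(6.312e+04·0.00251) = 0.1963.
Step 4 — Bandwidth: Δω = ω₀/Q = 3.215e+05 rad/s; BW = Δω/(2π) = 5.118e+04 Hz.

(a) f₀ = 1.005e+04 Hz  (b) Q = 0.1963  (c) BW = 5.118e+04 Hz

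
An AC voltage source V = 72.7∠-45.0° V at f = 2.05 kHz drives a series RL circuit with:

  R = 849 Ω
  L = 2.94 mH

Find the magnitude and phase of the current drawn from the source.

Step 1 — Angular frequency: ω = 2π·f = 2π·2050 = 1.288e+04 rad/s.
Step 2 — Component impedances:
  R: Z = R = 849 Ω
  L: Z = jωL = j·1.288e+04·0.00294 = 0 + j37.87 Ω
Step 3 — Series combination: Z_total = R + L = 849 + j37.87 Ω = 849.8∠2.6° Ω.
Step 4 — Source phasor: V = 72.7∠-45.0° V = 51.41 - j51.41 V.
Step 5 — Ohm's law: I = V / Z_total = (51.41 - j51.41) / (849 + j37.87) = 0.05773 - j0.06312 A.
Step 6 — Convert to polar: |I| = 0.08555 A, ∠I = -47.6°.

I = 0.08555∠-47.6° A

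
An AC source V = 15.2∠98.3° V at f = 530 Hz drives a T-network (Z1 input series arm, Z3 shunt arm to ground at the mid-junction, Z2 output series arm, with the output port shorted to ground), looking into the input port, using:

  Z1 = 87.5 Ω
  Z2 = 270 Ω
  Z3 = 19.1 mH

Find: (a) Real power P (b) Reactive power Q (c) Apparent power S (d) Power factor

Step 1 — Angular frequency: ω = 2π·f = 2π·530 = 3330 rad/s.
Step 2 — Component impedances:
  Z1: Z = R = 87.5 Ω
  Z2: Z = R = 270 Ω
  Z3: Z = jωL = j·3330·0.0191 = 0 + j63.6 Ω
Step 3 — With the output port shorted to ground, the output series arm Z2 runs from the junction to ground; the shunt arm Z3 also runs from the junction to ground. They appear in parallel: Z3 || Z2 = 14.2 + j60.26 Ω.
Step 4 — Series with input arm Z1: Z_in = Z1 + (Z3 || Z2) = 101.7 + j60.26 Ω = 118.2∠30.6° Ω.
Step 5 — Source phasor: V = 15.2∠98.3° V = -2.194 + j15.04 V.
Step 6 — Current: I = V / Z = 0.04889 + j0.1189 A = 0.1286∠67.7° A.
Step 7 — Complex power: S = V·I* = 1.681 + j0.9964 VA.
Step 8 — Real power: P = Re(S) = 1.681 W.
Step 9 — Reactive power: Q = Im(S) = 0.9964 VAR.
Step 10 — Apparent power: |S| = 1.955 VA.
Step 11 — Power factor: PF = P/|S| = 0.8603 (lagging).

(a) P = 1.681 W  (b) Q = 0.9964 VAR  (c) S = 1.955 VA  (d) PF = 0.8603 (lagging)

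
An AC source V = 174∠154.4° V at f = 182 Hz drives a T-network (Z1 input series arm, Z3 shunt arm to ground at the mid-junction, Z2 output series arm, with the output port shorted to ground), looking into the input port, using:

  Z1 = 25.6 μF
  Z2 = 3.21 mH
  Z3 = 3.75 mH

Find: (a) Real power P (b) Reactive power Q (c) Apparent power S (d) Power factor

Step 1 — Angular frequency: ω = 2π·f = 2π·182 = 1144 rad/s.
Step 2 — Component impedances:
  Z1: Z = 1/(jωC) = -j/(ω·C) = 0 - j34.16 Ω
  Z2: Z = jωL = j·1144·0.00321 = 0 + j3.671 Ω
  Z3: Z = jωL = j·1144·0.00375 = 0 + j4.288 Ω
Step 3 — With the output port shorted to ground, the output series arm Z2 runs from the junction to ground; the shunt arm Z3 also runs from the junction to ground. They appear in parallel: Z3 || Z2 = 0 + j1.978 Ω.
Step 4 — Series with input arm Z1: Z_in = Z1 + (Z3 || Z2) = 0 - j32.18 Ω = 32.18∠-90.0° Ω.
Step 5 — Source phasor: V = 174∠154.4° V = -156.9 + j75.18 V.
Step 6 — Current: I = V / Z = -2.336 - j4.876 A = 5.407∠-115.6° A.
Step 7 — Complex power: S = V·I* = 0 - j940.8 VA.
Step 8 — Real power: P = Re(S) = 0 W.
Step 9 — Reactive power: Q = Im(S) = -940.8 VAR.
Step 10 — Apparent power: |S| = 940.8 VA.
Step 11 — Power factor: PF = P/|S| = 0 (leading).

(a) P = 0 W  (b) Q = -940.8 VAR  (c) S = 940.8 VA  (d) PF = 0 (leading)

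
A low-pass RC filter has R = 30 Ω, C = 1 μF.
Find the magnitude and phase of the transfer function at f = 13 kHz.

Step 1 — Angular frequency: ω = 2π·1.3e+04 = 8.168e+04 rad/s.
Step 2 — Transfer function: H(jω) = 1/(1 + jωRC).
Step 3 — Denominator: 1 + jωRC = 1 + j·8.168e+04·30·1e-06 = 1 + j2.45.
Step 4 — H = 0.1428 - j0.3498.
Step 5 — Magnitude: |H| = 0.3778 (-8.5 dB); phase: φ = -67.8°.

|H| = 0.3778 (-8.5 dB), φ = -67.8°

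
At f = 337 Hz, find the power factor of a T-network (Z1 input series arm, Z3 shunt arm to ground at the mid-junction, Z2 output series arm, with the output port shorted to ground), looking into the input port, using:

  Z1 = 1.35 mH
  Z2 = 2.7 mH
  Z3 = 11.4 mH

Step 1 — Angular frequency: ω = 2π·f = 2π·337 = 2117 rad/s.
Step 2 — Component impedances:
  Z1: Z = jωL = j·2117·0.00135 = 0 + j2.859 Ω
  Z2: Z = jωL = j·2117·0.0027 = 0 + j5.717 Ω
  Z3: Z = jωL = j·2117·0.0114 = 0 + j24.14 Ω
Step 3 — With the output port shorted to ground, the output series arm Z2 runs from the junction to ground; the shunt arm Z3 also runs from the junction to ground. They appear in parallel: Z3 || Z2 = 0 + j4.622 Ω.
Step 4 — Series with input arm Z1: Z_in = Z1 + (Z3 || Z2) = 0 + j7.481 Ω = 7.481∠90.0° Ω.
Step 5 — Power factor: PF = cos(φ) = Re(Z)/|Z| = 0/7.481 = 0.
Step 6 — Type: Im(Z) = 7.481 ⇒ lagging (phase φ = 90.0°).

PF = 0 (lagging, φ = 90.0°)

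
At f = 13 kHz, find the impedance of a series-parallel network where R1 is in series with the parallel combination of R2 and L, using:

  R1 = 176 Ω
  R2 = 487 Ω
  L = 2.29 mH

Step 1 — Angular frequency: ω = 2π·f = 2π·1.3e+04 = 8.168e+04 rad/s.
Step 2 — Component impedances:
  R1: Z = R = 176 Ω
  R2: Z = R = 487 Ω
  L: Z = jωL = j·8.168e+04·0.00229 = 0 + j187.1 Ω
Step 3 — Parallel branch: R2 || L = 1/(1/R2 + 1/L) = 62.61 + j163 Ω.
Step 4 — Series with R1: Z_total = R1 + (R2 || L) = 238.6 + j163 Ω = 289∠34.3° Ω.

Z = 238.6 + j163 Ω = 289∠34.3° Ω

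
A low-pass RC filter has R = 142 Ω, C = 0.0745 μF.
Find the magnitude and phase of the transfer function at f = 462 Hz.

Step 1 — Angular frequency: ω = 2π·462 = 2903 rad/s.
Step 2 — Transfer function: H(jω) = 1/(1 + jωRC).
Step 3 — Denominator: 1 + jωRC = 1 + j·2903·142·7.45e-08 = 1 + j0.03071.
Step 4 — H = 0.9991 - j0.03068.
Step 5 — Magnitude: |H| = 0.9995 (-0.0 dB); phase: φ = -1.8°.

|H| = 0.9995 (-0.0 dB), φ = -1.8°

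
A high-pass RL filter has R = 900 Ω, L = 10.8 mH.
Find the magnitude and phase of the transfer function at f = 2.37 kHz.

Step 1 — Angular frequency: ω = 2π·2370 = 1.489e+04 rad/s.
Step 2 — Transfer function: H(jω) = jωL/(R + jωL).
Step 3 — Numerator jωL = j·160.8; denominator R + jωL = 900 + j160.8.
Step 4 — H = 0.03094 + j0.1732.
Step 5 — Magnitude: |H| = 0.1759 (-15.1 dB); phase: φ = 79.9°.

|H| = 0.1759 (-15.1 dB), φ = 79.9°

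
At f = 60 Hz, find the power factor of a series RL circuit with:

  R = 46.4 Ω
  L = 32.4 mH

Step 1 — Angular frequency: ω = 2π·f = 2π·60 = 377 rad/s.
Step 2 — Component impedances:
  R: Z = R = 46.4 Ω
  L: Z = jωL = j·377·0.0324 = 0 + j12.21 Ω
Step 3 — Series combination: Z_total = R + L = 46.4 + j12.21 Ω = 47.98∠14.7° Ω.
Step 4 — Power factor: PF = cos(φ) = Re(Z)/|Z| = 46.4/47.98 = 0.9671.
Step 5 — Type: Im(Z) = 12.21 ⇒ lagging (phase φ = 14.7°).

PF = 0.9671 (lagging, φ = 14.7°)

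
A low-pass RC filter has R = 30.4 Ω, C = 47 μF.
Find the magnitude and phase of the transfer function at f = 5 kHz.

Step 1 — Angular frequency: ω = 2π·5000 = 3.142e+04 rad/s.
Step 2 — Transfer function: H(jω) = 1/(1 + jωRC).
Step 3 — Denominator: 1 + jωRC = 1 + j·3.142e+04·30.4·4.7e-05 = 1 + j44.89.
Step 4 — H = 0.0004961 - j0.02227.
Step 5 — Magnitude: |H| = 0.02227 (-33.0 dB); phase: φ = -88.7°.

|H| = 0.02227 (-33.0 dB), φ = -88.7°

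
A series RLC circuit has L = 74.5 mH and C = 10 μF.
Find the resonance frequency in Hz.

Step 1 — Resonance condition Im(Z)=0 gives ω₀ = 1/√(LC).
Step 2 — ω₀ = 1/√(0.0745·1e-05) = 1159 rad/s.
Step 3 — f₀ = ω₀/(2π) = 184.4 Hz.

f₀ = 184.4 Hz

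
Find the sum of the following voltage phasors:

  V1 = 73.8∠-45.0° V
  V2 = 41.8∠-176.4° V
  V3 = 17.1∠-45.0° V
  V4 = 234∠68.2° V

Step 1 — Convert each phasor to rectangular form:
  V1 = 73.8·(cos(-45.0°) + j·sin(-45.0°)) = 52.18 - j52.18 V
  V2 = 41.8·(cos(-176.4°) + j·sin(-176.4°)) = -41.72 - j2.625 V
  V3 = 17.1·(cos(-45.0°) + j·sin(-45.0°)) = 12.09 - j12.09 V
  V4 = 234·(cos(68.2°) + j·sin(68.2°)) = 86.9 + j217.3 V
Step 2 — Sum components: V_total = 109.5 + j150.4 V.
Step 3 — Convert to polar: |V_total| = 186 V, ∠V_total = 53.9°.

V_total = 186∠53.9° V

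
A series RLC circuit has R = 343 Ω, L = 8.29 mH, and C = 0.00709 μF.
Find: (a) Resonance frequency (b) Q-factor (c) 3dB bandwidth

Step 1 — Resonance: ω₀ = 1/√(LC) = 1/√(0.00829·7.09e-09) = 1.304e+05 rad/s.
Step 2 — f₀ = ω₀/(2π) = 2.076e+04 Hz.
Step 3 — Series Q: Q = ω₀L/R = 1.304e+05·0.00829/343 = 3.153.
Step 4 — Bandwidth: Δω = ω₀/Q = 4.138e+04 rad/s; BW = Δω/(2π) = 6585 Hz.

(a) f₀ = 2.076e+04 Hz  (b) Q = 3.153  (c) BW = 6585 Hz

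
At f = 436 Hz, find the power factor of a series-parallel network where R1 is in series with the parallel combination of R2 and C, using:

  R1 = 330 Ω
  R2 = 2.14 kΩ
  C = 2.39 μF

Step 1 — Angular frequency: ω = 2π·f = 2π·436 = 2739 rad/s.
Step 2 — Component impedances:
  R1: Z = R = 330 Ω
  R2: Z = R = 2140 Ω
  C: Z = 1/(jωC) = -j/(ω·C) = 0 - j152.7 Ω
Step 3 — Parallel branch: R2 || C = 1/(1/R2 + 1/C) = 10.85 - j152 Ω.
Step 4 — Series with R1: Z_total = R1 + (R2 || C) = 340.8 - j152 Ω = 373.2∠-24.0° Ω.
Step 5 — Power factor: PF = cos(φ) = Re(Z)/|Z| = 340.85/373.19 = 0.9133.
Step 6 — Type: Im(Z) = -152 ⇒ leading (phase φ = -24.0°).

PF = 0.9133 (leading, φ = -24.0°)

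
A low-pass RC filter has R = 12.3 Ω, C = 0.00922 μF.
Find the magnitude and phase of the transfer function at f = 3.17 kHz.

Step 1 — Angular frequency: ω = 2π·3170 = 1.992e+04 rad/s.
Step 2 — Transfer function: H(jω) = 1/(1 + jωRC).
Step 3 — Denominator: 1 + jωRC = 1 + j·1.992e+04·12.3·9.22e-09 = 1 + j0.002259.
Step 4 — H = 1 - j0.002259.
Step 5 — Magnitude: |H| = 1 (-0.0 dB); phase: φ = -0.1°.

|H| = 1 (-0.0 dB), φ = -0.1°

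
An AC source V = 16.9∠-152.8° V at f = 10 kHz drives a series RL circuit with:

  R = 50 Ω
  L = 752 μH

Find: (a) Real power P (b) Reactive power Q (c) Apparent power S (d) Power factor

Step 1 — Angular frequency: ω = 2π·f = 2π·1e+04 = 6.283e+04 rad/s.
Step 2 — Component impedances:
  R: Z = R = 50 Ω
  L: Z = jωL = j·6.283e+04·0.000752 = 0 + j47.25 Ω
Step 3 — Series combination: Z_total = R + L = 50 + j47.25 Ω = 68.79∠43.4° Ω.
Step 4 — Source phasor: V = 16.9∠-152.8° V = -15.03 - j7.725 V.
Step 5 — Current: I = V / Z = -0.2359 + j0.06846 A = 0.2457∠163.8° A.
Step 6 — Complex power: S = V·I* = 3.018 + j2.852 VA.
Step 7 — Real power: P = Re(S) = 3.018 W.
Step 8 — Reactive power: Q = Im(S) = 2.852 VAR.
Step 9 — Apparent power: |S| = 4.152 VA.
Step 10 — Power factor: PF = P/|S| = 0.7268 (lagging).

(a) P = 3.018 W  (b) Q = 2.852 VAR  (c) S = 4.152 VA  (d) PF = 0.7268 (lagging)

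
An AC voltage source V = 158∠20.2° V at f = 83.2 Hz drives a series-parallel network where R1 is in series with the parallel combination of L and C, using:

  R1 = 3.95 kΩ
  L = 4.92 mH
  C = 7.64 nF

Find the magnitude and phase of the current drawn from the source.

Step 1 — Angular frequency: ω = 2π·f = 2π·83.2 = 522.8 rad/s.
Step 2 — Component impedances:
  R1: Z = R = 3950 Ω
  L: Z = jωL = j·522.8·0.00492 = 0 + j2.572 Ω
  C: Z = 1/(jωC) = -j/(ω·C) = 0 - j2.504e+05 Ω
Step 3 — Parallel branch: L || C = 1/(1/L + 1/C) = 0 + j2.572 Ω.
Step 4 — Series with R1: Z_total = R1 + (L || C) = 3950 + j2.572 Ω = 3950∠0.0° Ω.
Step 5 — Source phasor: V = 158∠20.2° V = 148.3 + j54.56 V.
Step 6 — Ohm's law: I = V / Z_total = (148.3 + j54.56) / (3950 + j2.572) = 0.03755 + j0.01379 A.
Step 7 — Convert to polar: |I| = 0.04 A, ∠I = 20.2°.

I = 0.04∠20.2° A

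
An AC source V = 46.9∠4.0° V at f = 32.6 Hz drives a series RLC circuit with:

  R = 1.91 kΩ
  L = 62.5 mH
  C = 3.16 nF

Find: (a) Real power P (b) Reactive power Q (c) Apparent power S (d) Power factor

Step 1 — Angular frequency: ω = 2π·f = 2π·32.6 = 204.8 rad/s.
Step 2 — Component impedances:
  R: Z = R = 1910 Ω
  L: Z = jωL = j·204.8·0.0625 = 0 + j12.8 Ω
  C: Z = 1/(jωC) = -j/(ω·C) = 0 - j1.545e+06 Ω
Step 3 — Series combination: Z_total = R + L + C = 1910 - j1.545e+06 Ω = 1.545e+06∠-89.9° Ω.
Step 4 — Source phasor: V = 46.9∠4.0° V = 46.79 + j3.272 V.
Step 5 — Current: I = V / Z = -2.08e-06 + j3.029e-05 A = 3.036e-05∠93.9° A.
Step 6 — Complex power: S = V·I* = 1.76e-06 - j0.001424 VA.
Step 7 — Real power: P = Re(S) = 1.76e-06 W.
Step 8 — Reactive power: Q = Im(S) = -0.001424 VAR.
Step 9 — Apparent power: |S| = 0.001424 VA.
Step 10 — Power factor: PF = P/|S| = 0.001236 (leading).

(a) P = 1.76e-06 W  (b) Q = -0.001424 VAR  (c) S = 0.001424 VA  (d) PF = 0.001236 (leading)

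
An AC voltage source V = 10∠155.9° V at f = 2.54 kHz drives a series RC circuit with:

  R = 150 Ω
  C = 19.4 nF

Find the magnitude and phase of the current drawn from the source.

Step 1 — Angular frequency: ω = 2π·f = 2π·2540 = 1.596e+04 rad/s.
Step 2 — Component impedances:
  R: Z = R = 150 Ω
  C: Z = 1/(jωC) = -j/(ω·C) = 0 - j3230 Ω
Step 3 — Series combination: Z_total = R + C = 150 - j3230 Ω = 3233∠-87.3° Ω.
Step 4 — Source phasor: V = 10∠155.9° V = -9.128 + j4.083 V.
Step 5 — Ohm's law: I = V / Z_total = (-9.128 + j4.083) / (150 - j3230) = -0.001392 - j0.002762 A.
Step 6 — Convert to polar: |I| = 0.003093 A, ∠I = -116.8°.

I = 0.003093∠-116.8° A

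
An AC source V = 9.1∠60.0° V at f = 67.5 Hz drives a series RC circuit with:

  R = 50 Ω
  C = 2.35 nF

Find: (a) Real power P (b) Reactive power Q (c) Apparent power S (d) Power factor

Step 1 — Angular frequency: ω = 2π·f = 2π·67.5 = 424.1 rad/s.
Step 2 — Component impedances:
  R: Z = R = 50 Ω
  C: Z = 1/(jωC) = -j/(ω·C) = 0 - j1.003e+06 Ω
Step 3 — Series combination: Z_total = R + C = 50 - j1.003e+06 Ω = 1.003e+06∠-90.0° Ω.
Step 4 — Source phasor: V = 9.1∠60.0° V = 4.55 + j7.881 V.
Step 5 — Current: I = V / Z = -7.854e-06 + j4.535e-06 A = 9.07e-06∠150.0° A.
Step 6 — Complex power: S = V·I* = 4.113e-09 - j8.253e-05 VA.
Step 7 — Real power: P = Re(S) = 4.113e-09 W.
Step 8 — Reactive power: Q = Im(S) = -8.253e-05 VAR.
Step 9 — Apparent power: |S| = 8.253e-05 VA.
Step 10 — Power factor: PF = P/|S| = 4.983e-05 (leading).

(a) P = 4.113e-09 W  (b) Q = -8.253e-05 VAR  (c) S = 8.253e-05 VA  (d) PF = 4.983e-05 (leading)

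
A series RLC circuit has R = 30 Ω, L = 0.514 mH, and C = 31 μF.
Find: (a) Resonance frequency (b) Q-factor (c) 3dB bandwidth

Step 1 — Resonance: ω₀ = 1/√(LC) = 1/√(0.000514·3.1e-05) = 7922 rad/s.
Step 2 — f₀ = ω₀/(2π) = 1261 Hz.
Step 3 — Series Q: Q = ω₀L/R = 7922·0.000514/30 = 0.1357.
Step 4 — Bandwidth: Δω = ω₀/Q = 5.837e+04 rad/s; BW = Δω/(2π) = 9289 Hz.

(a) f₀ = 1261 Hz  (b) Q = 0.1357  (c) BW = 9289 Hz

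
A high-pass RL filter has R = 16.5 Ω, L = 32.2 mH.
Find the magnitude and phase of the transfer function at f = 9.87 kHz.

Step 1 — Angular frequency: ω = 2π·9870 = 6.202e+04 rad/s.
Step 2 — Transfer function: H(jω) = jωL/(R + jωL).
Step 3 — Numerator jωL = j·1997; denominator R + jωL = 16.5 + j1997.
Step 4 — H = 0.9999 + j0.008262.
Step 5 — Magnitude: |H| = 1 (-0.0 dB); phase: φ = 0.5°.

|H| = 1 (-0.0 dB), φ = 0.5°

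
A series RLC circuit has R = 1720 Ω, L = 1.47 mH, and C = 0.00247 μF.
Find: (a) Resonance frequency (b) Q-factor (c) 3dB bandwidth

Step 1 — Resonance condition Im(Z)=0 gives ω₀ = 1/√(LC).
Step 2 — ω₀ = 1/√(0.00147·2.47e-09) = 5.248e+05 rad/s.
Step 3 — f₀ = ω₀/(2π) = 8.352e+04 Hz.
Step 4 — Series Q: Q = ω₀L/R = 5.248e+05·0.00147/1720 = 0.4485.
Step 5 — 3dB bandwidth: Δω = ω₀/Q = 1.17e+06 rad/s; BW = Δω/(2π) = 1.862e+05 Hz.

(a) f₀ = 8.352e+04 Hz  (b) Q = 0.4485  (c) BW = 1.862e+05 Hz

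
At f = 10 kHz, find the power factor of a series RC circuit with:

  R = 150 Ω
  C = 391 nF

Step 1 — Angular frequency: ω = 2π·f = 2π·1e+04 = 6.283e+04 rad/s.
Step 2 — Component impedances:
  R: Z = R = 150 Ω
  C: Z = 1/(jωC) = -j/(ω·C) = 0 - j40.7 Ω
Step 3 — Series combination: Z_total = R + C = 150 - j40.7 Ω = 155.4∠-15.2° Ω.
Step 4 — Power factor: PF = cos(φ) = Re(Z)/|Z| = 150/155.42 = 0.9651.
Step 5 — Type: Im(Z) = -40.7 ⇒ leading (phase φ = -15.2°).

PF = 0.9651 (leading, φ = -15.2°)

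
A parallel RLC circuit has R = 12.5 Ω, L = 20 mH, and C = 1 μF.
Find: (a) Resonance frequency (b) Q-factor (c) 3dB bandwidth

Step 1 — Resonance: ω₀ = 1/√(LC) = 1/√(0.02·1e-06) = 7071 rad/s.
Step 2 — f₀ = ω₀/(2π) = 1125 Hz.
Step 3 — Parallel Q: Q = R/(ω₀L) = 12.5/(7071·0.02) = 0.08839.
Step 4 — Bandwidth: Δω = ω₀/Q = 8e+04 rad/s; BW = Δω/(2π) = 1.273e+04 Hz.

(a) f₀ = 1125 Hz  (b) Q = 0.08839  (c) BW = 1.273e+04 Hz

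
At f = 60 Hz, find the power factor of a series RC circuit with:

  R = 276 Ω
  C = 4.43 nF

Step 1 — Angular frequency: ω = 2π·f = 2π·60 = 377 rad/s.
Step 2 — Component impedances:
  R: Z = R = 276 Ω
  C: Z = 1/(jωC) = -j/(ω·C) = 0 - j5.988e+05 Ω
Step 3 — Series combination: Z_total = R + C = 276 - j5.988e+05 Ω = 5.988e+05∠-90.0° Ω.
Step 4 — Power factor: PF = cos(φ) = Re(Z)/|Z| = 276/5.988e+05 = 0.0004609.
Step 5 — Type: Im(Z) = -5.988e+05 ⇒ leading (phase φ = -90.0°).

PF = 0.0004609 (leading, φ = -90.0°)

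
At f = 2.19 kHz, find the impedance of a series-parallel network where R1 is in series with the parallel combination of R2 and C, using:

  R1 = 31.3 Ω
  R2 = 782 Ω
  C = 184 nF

Step 1 — Angular frequency: ω = 2π·f = 2π·2190 = 1.376e+04 rad/s.
Step 2 — Component impedances:
  R1: Z = R = 31.3 Ω
  R2: Z = R = 782 Ω
  C: Z = 1/(jωC) = -j/(ω·C) = 0 - j395 Ω
Step 3 — Parallel branch: R2 || C = 1/(1/R2 + 1/C) = 158.9 - j314.7 Ω.
Step 4 — Series with R1: Z_total = R1 + (R2 || C) = 190.2 - j314.7 Ω = 367.7∠-58.8° Ω.

Z = 190.2 - j314.7 Ω = 367.7∠-58.8° Ω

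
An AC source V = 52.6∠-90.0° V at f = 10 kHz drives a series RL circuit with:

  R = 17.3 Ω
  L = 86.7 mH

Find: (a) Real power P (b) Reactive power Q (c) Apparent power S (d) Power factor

Step 1 — Angular frequency: ω = 2π·f = 2π·1e+04 = 6.283e+04 rad/s.
Step 2 — Component impedances:
  R: Z = R = 17.3 Ω
  L: Z = jωL = j·6.283e+04·0.0867 = 0 + j5448 Ω
Step 3 — Series combination: Z_total = R + L = 17.3 + j5448 Ω = 5448∠89.8° Ω.
Step 4 — Source phasor: V = 52.6∠-90.0° V = 0 - j52.6 V.
Step 5 — Current: I = V / Z = -0.009656 - j3.066e-05 A = 0.009656∠-179.8° A.
Step 6 — Complex power: S = V·I* = 0.001613 + j0.5079 VA.
Step 7 — Real power: P = Re(S) = 0.001613 W.
Step 8 — Reactive power: Q = Im(S) = 0.5079 VAR.
Step 9 — Apparent power: |S| = 0.5079 VA.
Step 10 — Power factor: PF = P/|S| = 0.003176 (lagging).

(a) P = 0.001613 W  (b) Q = 0.5079 VAR  (c) S = 0.5079 VA  (d) PF = 0.003176 (lagging)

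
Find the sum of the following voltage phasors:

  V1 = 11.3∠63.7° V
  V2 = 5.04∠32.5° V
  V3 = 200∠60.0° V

Step 1 — Convert each phasor to rectangular form:
  V1 = 11.3·(cos(63.7°) + j·sin(63.7°)) = 5.007 + j10.13 V
  V2 = 5.04·(cos(32.5°) + j·sin(32.5°)) = 4.251 + j2.708 V
  V3 = 200·(cos(60.0°) + j·sin(60.0°)) = 100 + j173.2 V
Step 2 — Sum components: V_total = 109.3 + j186 V.
Step 3 — Convert to polar: |V_total| = 215.8 V, ∠V_total = 59.6°.

V_total = 215.8∠59.6° V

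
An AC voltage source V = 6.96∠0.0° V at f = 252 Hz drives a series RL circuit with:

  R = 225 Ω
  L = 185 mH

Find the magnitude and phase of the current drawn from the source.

Step 1 — Angular frequency: ω = 2π·f = 2π·252 = 1583 rad/s.
Step 2 — Component impedances:
  R: Z = R = 225 Ω
  L: Z = jωL = j·1583·0.185 = 0 + j292.9 Ω
Step 3 — Series combination: Z_total = R + L = 225 + j292.9 Ω = 369.4∠52.5° Ω.
Step 4 — Source phasor: V = 6.96∠0.0° V = 6.96 V.
Step 5 — Ohm's law: I = V / Z_total = (6.96) / (225 + j292.9) = 0.01148 - j0.01494 A.
Step 6 — Convert to polar: |I| = 0.01884 A, ∠I = -52.5°.

I = 0.01884∠-52.5° A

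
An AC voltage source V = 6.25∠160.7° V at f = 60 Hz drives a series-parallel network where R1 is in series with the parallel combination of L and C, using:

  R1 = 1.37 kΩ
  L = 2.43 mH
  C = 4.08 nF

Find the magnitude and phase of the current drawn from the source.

Step 1 — Angular frequency: ω = 2π·f = 2π·60 = 377 rad/s.
Step 2 — Component impedances:
  R1: Z = R = 1370 Ω
  L: Z = jωL = j·377·0.00243 = 0 + j0.9161 Ω
  C: Z = 1/(jωC) = -j/(ω·C) = 0 - j6.501e+05 Ω
Step 3 — Parallel branch: L || C = 1/(1/L + 1/C) = 0 + j0.9161 Ω.
Step 4 — Series with R1: Z_total = R1 + (L || C) = 1370 + j0.9161 Ω = 1370∠0.0° Ω.
Step 5 — Source phasor: V = 6.25∠160.7° V = -5.899 + j2.066 V.
Step 6 — Ohm's law: I = V / Z_total = (-5.899 + j2.066) / (1370 + j0.9161) = -0.004305 + j0.001511 A.
Step 7 — Convert to polar: |I| = 0.004562 A, ∠I = 160.7°.

I = 0.004562∠160.7° A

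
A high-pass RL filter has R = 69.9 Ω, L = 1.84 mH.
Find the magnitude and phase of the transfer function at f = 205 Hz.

Step 1 — Angular frequency: ω = 2π·205 = 1288 rad/s.
Step 2 — Transfer function: H(jω) = jωL/(R + jωL).
Step 3 — Numerator jωL = j·2.37; denominator R + jωL = 69.9 + j2.37.
Step 4 — H = 0.001148 + j0.03387.
Step 5 — Magnitude: |H| = 0.03389 (-29.4 dB); phase: φ = 88.1°.

|H| = 0.03389 (-29.4 dB), φ = 88.1°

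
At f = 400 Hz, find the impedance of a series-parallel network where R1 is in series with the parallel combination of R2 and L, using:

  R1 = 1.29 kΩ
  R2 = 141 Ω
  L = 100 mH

Step 1 — Angular frequency: ω = 2π·f = 2π·400 = 2513 rad/s.
Step 2 — Component impedances:
  R1: Z = R = 1290 Ω
  R2: Z = R = 141 Ω
  L: Z = jωL = j·2513·0.1 = 0 + j251.3 Ω
Step 3 — Parallel branch: R2 || L = 1/(1/R2 + 1/L) = 107.2 + j60.17 Ω.
Step 4 — Series with R1: Z_total = R1 + (R2 || L) = 1397 + j60.17 Ω = 1399∠2.5° Ω.

Z = 1397 + j60.17 Ω = 1399∠2.5° Ω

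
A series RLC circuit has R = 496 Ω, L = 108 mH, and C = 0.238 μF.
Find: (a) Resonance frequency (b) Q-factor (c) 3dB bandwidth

Step 1 — Resonance: ω₀ = 1/√(LC) = 1/√(0.108·2.38e-07) = 6237 rad/s.
Step 2 — f₀ = ω₀/(2π) = 992.7 Hz.
Step 3 — Series Q: Q = ω₀L/R = 6237·0.108/496 = 1.358.
Step 4 — Bandwidth: Δω = ω₀/Q = 4593 rad/s; BW = Δω/(2π) = 730.9 Hz.

(a) f₀ = 992.7 Hz  (b) Q = 1.358  (c) BW = 730.9 Hz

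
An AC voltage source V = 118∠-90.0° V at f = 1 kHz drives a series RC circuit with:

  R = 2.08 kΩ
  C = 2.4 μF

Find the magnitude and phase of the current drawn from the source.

Step 1 — Angular frequency: ω = 2π·f = 2π·1000 = 6283 rad/s.
Step 2 — Component impedances:
  R: Z = R = 2080 Ω
  C: Z = 1/(jωC) = -j/(ω·C) = 0 - j66.31 Ω
Step 3 — Series combination: Z_total = R + C = 2080 - j66.31 Ω = 2081∠-1.8° Ω.
Step 4 — Source phasor: V = 118∠-90.0° V = 0 - j118 V.
Step 5 — Ohm's law: I = V / Z_total = (0 - j118) / (2080 - j66.31) = 0.001807 - j0.05667 A.
Step 6 — Convert to polar: |I| = 0.0567 A, ∠I = -88.2°.

I = 0.0567∠-88.2° A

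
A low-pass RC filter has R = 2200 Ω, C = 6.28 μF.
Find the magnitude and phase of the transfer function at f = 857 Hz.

Step 1 — Angular frequency: ω = 2π·857 = 5385 rad/s.
Step 2 — Transfer function: H(jω) = 1/(1 + jωRC).
Step 3 — Denominator: 1 + jωRC = 1 + j·5385·2200·6.28e-06 = 1 + j74.39.
Step 4 — H = 0.0001806 - j0.01344.
Step 5 — Magnitude: |H| = 0.01344 (-37.4 dB); phase: φ = -89.2°.

|H| = 0.01344 (-37.4 dB), φ = -89.2°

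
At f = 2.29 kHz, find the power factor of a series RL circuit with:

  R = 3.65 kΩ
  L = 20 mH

Step 1 — Angular frequency: ω = 2π·f = 2π·2290 = 1.439e+04 rad/s.
Step 2 — Component impedances:
  R: Z = R = 3650 Ω
  L: Z = jωL = j·1.439e+04·0.02 = 0 + j287.8 Ω
Step 3 — Series combination: Z_total = R + L = 3650 + j287.8 Ω = 3661∠4.5° Ω.
Step 4 — Power factor: PF = cos(φ) = Re(Z)/|Z| = 3650/3661.3 = 0.9969.
Step 5 — Type: Im(Z) = 287.8 ⇒ lagging (phase φ = 4.5°).

PF = 0.9969 (lagging, φ = 4.5°)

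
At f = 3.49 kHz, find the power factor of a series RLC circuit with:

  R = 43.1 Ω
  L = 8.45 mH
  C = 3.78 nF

Step 1 — Angular frequency: ω = 2π·f = 2π·3490 = 2.193e+04 rad/s.
Step 2 — Component impedances:
  R: Z = R = 43.1 Ω
  L: Z = jωL = j·2.193e+04·0.00845 = 0 + j185.3 Ω
  C: Z = 1/(jωC) = -j/(ω·C) = 0 - j1.206e+04 Ω
Step 3 — Series combination: Z_total = R + L + C = 43.1 - j1.188e+04 Ω = 1.188e+04∠-89.8° Ω.
Step 4 — Power factor: PF = cos(φ) = Re(Z)/|Z| = 43.1/1.188e+04 = 0.003628.
Step 5 — Type: Im(Z) = -1.188e+04 ⇒ leading (phase φ = -89.8°).

PF = 0.003628 (leading, φ = -89.8°)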